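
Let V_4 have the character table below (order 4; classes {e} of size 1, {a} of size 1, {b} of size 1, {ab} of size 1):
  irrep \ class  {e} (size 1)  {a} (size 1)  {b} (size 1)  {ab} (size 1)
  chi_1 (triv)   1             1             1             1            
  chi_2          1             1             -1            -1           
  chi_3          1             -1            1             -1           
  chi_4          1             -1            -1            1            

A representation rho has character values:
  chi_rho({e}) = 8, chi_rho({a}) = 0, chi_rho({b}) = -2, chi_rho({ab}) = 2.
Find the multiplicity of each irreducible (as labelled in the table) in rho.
Multiplicities: chi_1: 2, chi_2: 2, chi_3: 1, chi_4: 3.

Argument: Use <chi_rho, chi> = (1/|G|) sum_C |C| * chi_rho(C) * conj(chi(C)) with |G| = 4 for each irreducible chi in the table:
  <chi_rho, chi_1> = (1/4)[1*(8)*conj(1) + 1*(0)*conj(1) + 1*(-2)*conj(1) + 1*(2)*conj(1)]
      = (1/4)[(8) + (0) + (-2) + (2)] = 8/4 = 2
  <chi_rho, chi_2> = (1/4)[1*(8)*conj(1) + 1*(0)*conj(1) + 1*(-2)*conj(-1) + 1*(2)*conj(-1)]
      = (1/4)[(8) + (0) + (2) + (-2)] = 8/4 = 2
  <chi_rho, chi_3> = (1/4)[1*(8)*conj(1) + 1*(0)*conj(-1) + 1*(-2)*conj(1) + 1*(2)*conj(-1)]
      = (1/4)[(8) + (0) + (-2) + (-2)] = 4/4 = 1
  <chi_rho, chi_4> = (1/4)[1*(8)*conj(1) + 1*(0)*conj(-1) + 1*(-2)*conj(-1) + 1*(2)*conj(1)]
      = (1/4)[(8) + (0) + (2) + (2)] = 12/4 = 3
Dimension check: dim(rho) = sum (mult * dim) = 2*1 + 2*1 + 1*1 + 3*1 = 8 = chi_rho(e) = 8.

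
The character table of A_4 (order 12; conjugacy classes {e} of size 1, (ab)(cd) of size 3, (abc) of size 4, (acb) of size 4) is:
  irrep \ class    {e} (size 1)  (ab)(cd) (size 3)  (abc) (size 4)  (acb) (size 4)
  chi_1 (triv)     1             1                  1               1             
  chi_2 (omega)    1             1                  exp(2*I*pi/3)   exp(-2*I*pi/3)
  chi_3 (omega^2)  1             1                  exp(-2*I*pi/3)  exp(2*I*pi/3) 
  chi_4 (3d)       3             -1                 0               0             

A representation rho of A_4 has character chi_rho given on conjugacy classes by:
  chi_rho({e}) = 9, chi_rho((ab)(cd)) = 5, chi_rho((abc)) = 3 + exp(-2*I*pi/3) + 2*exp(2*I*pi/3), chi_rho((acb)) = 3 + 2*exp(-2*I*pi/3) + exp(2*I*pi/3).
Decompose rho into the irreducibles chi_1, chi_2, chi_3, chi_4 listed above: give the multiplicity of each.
Multiplicities: chi_1: 3, chi_2: 2, chi_3: 1, chi_4: 1.

Explanation: Use <chi_rho, chi> = (1/|G|) sum_C |C| * chi_rho(C) * conj(chi(C)) with |G| = 12 for each irreducible chi in the table:
  <chi_rho, chi_1> = (1/12)[1*(9)*conj(1) + 3*(5)*conj(1) + 4*(3 + exp(-2*I*pi/3) + 2*exp(2*I*pi/3))*conj(1) + 4*(3 + 2*exp(-2*I*pi/3) + exp(2*I*pi/3))*conj(1)]
      = (1/12)[(9) + (15) + (12 + 4*exp(-2*I*pi/3) + 8*exp(2*I*pi/3)) + (12 + 8*exp(-2*I*pi/3) + 4*exp(2*I*pi/3))] = 36/12 = 3
  <chi_rho, chi_2> = (1/12)[1*(9)*conj(1) + 3*(5)*conj(1) + 4*(3 + exp(-2*I*pi/3) + 2*exp(2*I*pi/3))*conj(exp(2*I*pi/3)) + 4*(3 + 2*exp(-2*I*pi/3) + exp(2*I*pi/3))*conj(exp(-2*I*pi/3))]
      = (1/12)[(9) + (15) + (8 + 12*exp(-2*I*pi/3) + 4*exp(2*I*pi/3)) + (8 + 4*exp(-2*I*pi/3) + 12*exp(2*I*pi/3))] = 24/12 = 2
  <chi_rho, chi_3> = (1/12)[1*(9)*conj(1) + 3*(5)*conj(1) + 4*(3 + exp(-2*I*pi/3) + 2*exp(2*I*pi/3))*conj(exp(-2*I*pi/3)) + 4*(3 + 2*exp(-2*I*pi/3) + exp(2*I*pi/3))*conj(exp(2*I*pi/3))]
      = (1/12)[(9) + (15) + (4 + 8*exp(-2*I*pi/3) + 12*exp(2*I*pi/3)) + (4 + 12*exp(-2*I*pi/3) + 8*exp(2*I*pi/3))] = 12/12 = 1
  <chi_rho, chi_4> = (1/12)[1*(9)*conj(3) + 3*(5)*conj(-1) + 4*(3 + exp(-2*I*pi/3) + 2*exp(2*I*pi/3))*conj(0) + 4*(3 + 2*exp(-2*I*pi/3) + exp(2*I*pi/3))*conj(0)]
      = (1/12)[(27) + (-15) + (0) + (0)] = 12/12 = 1
(Exp terms are combined using exp(i*s)*conj(exp(i*t)) = exp(i*(s-t)), and sums of them are collapsed using the identity that for every m > 1 the m distinct m-th roots of unity sum to 0, e.g. 1 + exp(2*I*pi/3) + exp(-2*I*pi/3) = 0.)
Dimension check: dim(rho) = sum (mult * dim) = 3*1 + 2*1 + 1*1 + 1*3 = 9 = chi_rho(e) = 9.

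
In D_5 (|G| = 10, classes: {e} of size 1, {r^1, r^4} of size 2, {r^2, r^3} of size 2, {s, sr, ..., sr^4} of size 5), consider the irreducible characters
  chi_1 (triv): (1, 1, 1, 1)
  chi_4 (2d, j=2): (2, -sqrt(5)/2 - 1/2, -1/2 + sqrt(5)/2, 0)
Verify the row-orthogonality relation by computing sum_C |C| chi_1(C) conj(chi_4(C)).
Sum = 0; so <chi_1, chi_4> = 0 (distinct irreducibles are orthogonal).

Justification: Compute term by term over conjugacy classes (|C| * chi_1(C) * conj(chi_4(C))):
  1*(1)*conj(2) + 2*(1)*conj(-sqrt(5)/2 - 1/2) + 2*(1)*conj(-1/2 + sqrt(5)/2) + 5*(1)*conj(0)
  = (2) + (-sqrt(5) - 1) + (-1 + sqrt(5)) + (0)
  = 0.
Dividing by |G| = 10 gives 0/10 = 0, matching the row-orthogonality relation <chi_1, chi_4> = [chi_1 = chi_4].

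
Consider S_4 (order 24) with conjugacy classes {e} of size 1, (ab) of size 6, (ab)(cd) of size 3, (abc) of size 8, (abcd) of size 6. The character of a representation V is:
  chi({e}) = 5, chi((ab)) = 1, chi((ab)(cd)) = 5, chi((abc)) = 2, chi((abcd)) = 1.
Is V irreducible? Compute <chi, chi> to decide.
Not irreducible (reducible): <chi, chi> = 6 > 1.

Reasoning: <chi, chi> = (1/|G|) sum_C |C| * |chi(C)|^2 = (1/24)[1*|5|^2 + 6*|1|^2 + 3*|5|^2 + 8*|2|^2 + 6*|1|^2]
  = (1/24)[(25) + (6) + (75) + (32) + (6)] = 144/24 = 6.
A character is irreducible iff <chi, chi> = 1, so this representation is reducible.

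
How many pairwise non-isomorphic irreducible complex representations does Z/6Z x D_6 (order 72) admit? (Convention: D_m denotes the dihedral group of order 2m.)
36

Why: The number of irreducible complex representations of a finite group equals its number of conjugacy classes. For a direct product, #classes(G x H) = #classes(G) * #classes(H). Z/6Z has 6 classes (abelian), D_6 has 6 classes, so 6 * 6 = 36, so Z/6Z x D_6 (order 72) has exactly 36 irreducible complex representations.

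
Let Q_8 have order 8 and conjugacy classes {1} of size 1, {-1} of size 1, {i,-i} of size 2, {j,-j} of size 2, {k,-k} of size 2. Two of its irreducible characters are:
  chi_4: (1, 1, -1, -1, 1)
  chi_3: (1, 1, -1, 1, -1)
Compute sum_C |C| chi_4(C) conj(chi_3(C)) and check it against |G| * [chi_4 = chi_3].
Sum = 0; so <chi_4, chi_3> = 0 (distinct irreducibles are orthogonal).

Reasoning: Compute term by term over conjugacy classes (|C| * chi_4(C) * conj(chi_3(C))):
  1*(1)*conj(1) + 1*(1)*conj(1) + 2*(-1)*conj(-1) + 2*(-1)*conj(1) + 2*(1)*conj(-1)
  = (1) + (1) + (2) + (-2) + (-2)
  = 0.
Dividing by |G| = 8 gives 0/8 = 0, matching the row-orthogonality relation <chi_4, chi_3> = [chi_4 = chi_3].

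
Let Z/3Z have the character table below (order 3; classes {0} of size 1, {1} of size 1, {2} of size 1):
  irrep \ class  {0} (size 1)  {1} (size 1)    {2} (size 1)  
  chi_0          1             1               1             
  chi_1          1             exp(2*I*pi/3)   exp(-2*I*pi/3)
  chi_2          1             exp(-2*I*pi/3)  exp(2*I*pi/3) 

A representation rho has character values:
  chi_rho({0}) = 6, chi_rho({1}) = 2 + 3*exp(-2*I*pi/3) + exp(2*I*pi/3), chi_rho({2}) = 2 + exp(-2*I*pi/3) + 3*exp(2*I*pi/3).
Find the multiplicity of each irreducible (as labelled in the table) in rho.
Multiplicities: chi_0: 2, chi_1: 1, chi_2: 3.

Explanation: Use <chi_rho, chi> = (1/|G|) sum_C |C| * chi_rho(C) * conj(chi(C)) with |G| = 3 for each irreducible chi in the table:
  <chi_rho, chi_0> = (1/3)[1*(6)*conj(1) + 1*(2 + 3*exp(-2*I*pi/3) + exp(2*I*pi/3))*conj(1) + 1*(2 + exp(-2*I*pi/3) + 3*exp(2*I*pi/3))*conj(1)]
      = (1/3)[(6) + (2 + 3*exp(-2*I*pi/3) + exp(2*I*pi/3)) + (2 + exp(-2*I*pi/3) + 3*exp(2*I*pi/3))] = 6/3 = 2
  <chi_rho, chi_1> = (1/3)[1*(6)*conj(1) + 1*(2 + 3*exp(-2*I*pi/3) + exp(2*I*pi/3))*conj(exp(2*I*pi/3)) + 1*(2 + exp(-2*I*pi/3) + 3*exp(2*I*pi/3))*conj(exp(-2*I*pi/3))]
      = (1/3)[(6) + (1 + 2*exp(-2*I*pi/3) + 3*exp(2*I*pi/3)) + (1 + 3*exp(-2*I*pi/3) + 2*exp(2*I*pi/3))] = 3/3 = 1
  <chi_rho, chi_2> = (1/3)[1*(6)*conj(1) + 1*(2 + 3*exp(-2*I*pi/3) + exp(2*I*pi/3))*conj(exp(-2*I*pi/3)) + 1*(2 + exp(-2*I*pi/3) + 3*exp(2*I*pi/3))*conj(exp(2*I*pi/3))]
      = (1/3)[(6) + (3 + exp(-2*I*pi/3) + 2*exp(2*I*pi/3)) + (3 + 2*exp(-2*I*pi/3) + exp(2*I*pi/3))] = 9/3 = 3
(Exp terms are combined using exp(i*s)*conj(exp(i*t)) = exp(i*(s-t)), and sums of them are collapsed using the identity that for every m > 1 the m distinct m-th roots of unity sum to 0, e.g. 1 + exp(2*I*pi/3) + exp(-2*I*pi/3) = 0.)
Dimension check: dim(rho) = sum (mult * dim) = 2*1 + 1*1 + 3*1 = 6 = chi_rho(e) = 6.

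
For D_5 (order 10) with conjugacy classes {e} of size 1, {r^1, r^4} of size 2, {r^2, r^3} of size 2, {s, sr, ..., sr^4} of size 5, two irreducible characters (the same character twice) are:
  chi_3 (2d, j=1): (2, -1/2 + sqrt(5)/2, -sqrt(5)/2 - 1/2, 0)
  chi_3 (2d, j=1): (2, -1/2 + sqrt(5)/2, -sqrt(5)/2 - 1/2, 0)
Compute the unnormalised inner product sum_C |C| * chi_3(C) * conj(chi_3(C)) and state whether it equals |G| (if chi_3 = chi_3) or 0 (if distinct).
Sum = 10 = |G| = 10; so <chi_3, chi_3> = 1 (norm-1 confirms irreducibility).

Explanation: Compute term by term over conjugacy classes (|C| * chi_3(C) * conj(chi_3(C))):
  1*(2)*conj(2) + 2*(-1/2 + sqrt(5)/2)*conj(-1/2 + sqrt(5)/2) + 2*(-sqrt(5)/2 - 1/2)*conj(-sqrt(5)/2 - 1/2) + 5*(0)*conj(0)
  = (4) + (3 - sqrt(5)) + (sqrt(5) + 3) + (0)
  = 10.
Dividing by |G| = 10 gives 10/10 = 1, matching the row-orthogonality relation <chi_3, chi_3> = [chi_3 = chi_3].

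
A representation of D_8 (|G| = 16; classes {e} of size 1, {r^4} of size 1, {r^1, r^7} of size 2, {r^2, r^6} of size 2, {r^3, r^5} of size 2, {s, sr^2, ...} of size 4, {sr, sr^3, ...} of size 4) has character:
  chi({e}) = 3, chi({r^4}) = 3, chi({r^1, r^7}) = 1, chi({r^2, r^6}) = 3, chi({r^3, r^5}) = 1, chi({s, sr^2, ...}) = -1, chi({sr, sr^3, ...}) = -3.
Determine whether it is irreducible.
Not irreducible (reducible): <chi, chi> = 5 > 1.

Reasoning: <chi, chi> = (1/|G|) sum_C |C| * |chi(C)|^2 = (1/16)[1*|3|^2 + 1*|3|^2 + 2*|1|^2 + 2*|3|^2 + 2*|1|^2 + 4*|-1|^2 + 4*|-3|^2]
  = (1/16)[(9) + (9) + (2) + (18) + (2) + (4) + (36)] = 80/16 = 5.
A character is irreducible iff <chi, chi> = 1, so this representation is reducible.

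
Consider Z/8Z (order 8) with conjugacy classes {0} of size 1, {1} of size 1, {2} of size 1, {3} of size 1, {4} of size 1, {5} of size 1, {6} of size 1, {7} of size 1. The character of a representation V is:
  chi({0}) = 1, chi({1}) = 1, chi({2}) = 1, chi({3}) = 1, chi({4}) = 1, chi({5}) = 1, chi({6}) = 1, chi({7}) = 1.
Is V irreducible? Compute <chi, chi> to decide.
Irreducible: <chi, chi> = 1.

Details: <chi, chi> = (1/|G|) sum_C |C| * |chi(C)|^2 = (1/8)[1*|1|^2 + 1*|1|^2 + 1*|1|^2 + 1*|1|^2 + 1*|1|^2 + 1*|1|^2 + 1*|1|^2 + 1*|1|^2]
  = (1/8)[(1) + (1) + (1) + (1) + (1) + (1) + (1) + (1)] = 8/8 = 1.
(Exp terms are combined using exp(i*s)*conj(exp(i*t)) = exp(i*(s-t)), and sums of them are collapsed using the identity that for every m > 1 the m distinct m-th roots of unity sum to 0, e.g. 1 + exp(2*I*pi/3) + exp(-2*I*pi/3) = 0.)
A character is irreducible iff <chi, chi> = 1, so this representation is irreducible.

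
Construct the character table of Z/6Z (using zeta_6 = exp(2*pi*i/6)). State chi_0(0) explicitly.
Character table of Z/6Z (irreps indexed chi_0,...,chi_5 with chi_k(m) = zeta_6^(k*m), zeta_6 = exp(2*pi*i/6)):
  irrep \ class  {0} (size 1)  {1} (size 1)    {2} (size 1)    {3} (size 1)  {4} (size 1)    {5} (size 1)  
  chi_0          1             1               1               1             1               1             
  chi_1          1             exp(I*pi/3)     exp(2*I*pi/3)   -1            exp(-2*I*pi/3)  exp(-I*pi/3)  
  chi_2          1             exp(2*I*pi/3)   exp(-2*I*pi/3)  1             exp(2*I*pi/3)   exp(-2*I*pi/3)
  chi_3          1             -1              1               -1            1               -1            
  chi_4          1             exp(-2*I*pi/3)  exp(2*I*pi/3)   1             exp(-2*I*pi/3)  exp(2*I*pi/3) 
  chi_5          1             exp(-I*pi/3)    exp(-2*I*pi/3)  -1            exp(2*I*pi/3)   exp(I*pi/3)   

Spot check: chi_0(0) = zeta_6^(0*0) = zeta_6^0 = 1.

Proof sketch: Z/6Z is abelian, so all 6 irreducible complex representations are 1-dimensional. They are given by chi_k(m) = zeta_6^(k*m) for k = 0,...,5. Row orthogonality: sum_m chi_k(m) conj(chi_l(m)) = 6 * [k = l].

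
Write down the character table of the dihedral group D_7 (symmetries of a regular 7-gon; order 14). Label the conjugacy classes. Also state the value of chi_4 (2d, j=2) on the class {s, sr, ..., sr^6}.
Conjugacy classes: {e} of size 1, {r^1, r^6} of size 2, {r^2, r^5} of size 2, {r^3, r^4} of size 2, {s, sr, ..., sr^6} of size 7.
Character table:
  irrep \ class              {e} (size 1)  {r^1, r^6} (size 2)  {r^2, r^5} (size 2)  {r^3, r^4} (size 2)  {s, sr, ..., sr^6} (size 7)
  chi_1 (triv)               1             1                    1                    1                    1                          
  chi_2 (sign: r->1, s->-1)  1             1                    1                    1                    -1                         
  chi_3 (2d, j=1)            2             2*cos(2*pi/7)        -2*cos(3*pi/7)       -2*cos(pi/7)         0                          
  chi_4 (2d, j=2)            2             -2*cos(3*pi/7)       -2*cos(pi/7)         2*cos(2*pi/7)        0                          
  chi_5 (2d, j=3)            2             -2*cos(pi/7)         2*cos(2*pi/7)        -2*cos(3*pi/7)       0                          

Spot check: chi_4 (2d, j=2) on {s, sr, ..., sr^6} = 0.

Reasoning: D_7 has order 2*7 = 14 with 5 conjugacy classes, hence 5 irreducibles. Sum of squared dims 1 + 1 + 4 + 4 + 4 = 14 = |G|. Linear characters come from the abelianisation; the 2-dimensional irreps have character r^k -> 2*cos(2*pi*j*k/7), reflections -> 0.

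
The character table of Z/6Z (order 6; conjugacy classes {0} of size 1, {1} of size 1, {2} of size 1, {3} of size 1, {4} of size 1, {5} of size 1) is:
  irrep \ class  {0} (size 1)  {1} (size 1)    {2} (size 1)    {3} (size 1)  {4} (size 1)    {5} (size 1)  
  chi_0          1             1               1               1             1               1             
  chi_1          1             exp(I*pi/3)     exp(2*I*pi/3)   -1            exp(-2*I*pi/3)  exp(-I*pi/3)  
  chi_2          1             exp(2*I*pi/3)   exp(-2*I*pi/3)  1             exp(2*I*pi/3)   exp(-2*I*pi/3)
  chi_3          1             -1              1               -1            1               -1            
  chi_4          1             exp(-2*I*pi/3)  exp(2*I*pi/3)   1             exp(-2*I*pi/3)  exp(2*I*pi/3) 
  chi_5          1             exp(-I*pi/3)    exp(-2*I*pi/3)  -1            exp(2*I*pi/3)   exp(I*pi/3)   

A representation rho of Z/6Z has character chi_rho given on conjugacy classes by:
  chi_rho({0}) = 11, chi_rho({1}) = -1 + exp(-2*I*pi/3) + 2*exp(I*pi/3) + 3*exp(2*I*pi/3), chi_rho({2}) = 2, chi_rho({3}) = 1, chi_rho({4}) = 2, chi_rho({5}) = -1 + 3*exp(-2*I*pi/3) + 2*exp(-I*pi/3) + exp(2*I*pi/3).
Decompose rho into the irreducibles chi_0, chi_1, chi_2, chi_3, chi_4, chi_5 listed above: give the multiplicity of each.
Multiplicities: chi_0: 2, chi_1: 2, chi_2: 3, chi_3: 3, chi_4: 1, chi_5: 0.

Details: Use <chi_rho, chi> = (1/|G|) sum_C |C| * chi_rho(C) * conj(chi(C)) with |G| = 6 for each irreducible chi in the table:
  <chi_rho, chi_0> = (1/6)[1*(11)*conj(1) + 1*(-1 + exp(-2*I*pi/3) + 2*exp(I*pi/3) + 3*exp(2*I*pi/3))*conj(1) + 1*(2)*conj(1) + 1*(1)*conj(1) + 1*(2)*conj(1) + 1*(-1 + 3*exp(-2*I*pi/3) + 2*exp(-I*pi/3) + exp(2*I*pi/3))*conj(1)]
      = (1/6)[(11) + (-1 + exp(-2*I*pi/3) + 2*exp(I*pi/3) + 3*exp(2*I*pi/3)) + (2) + (1) + (2) + (-1 + 3*exp(-2*I*pi/3) + 2*exp(-I*pi/3) + exp(2*I*pi/3))] = 12/6 = 2
  <chi_rho, chi_1> = (1/6)[1*(11)*conj(1) + 1*(-1 + exp(-2*I*pi/3) + 2*exp(I*pi/3) + 3*exp(2*I*pi/3))*conj(exp(I*pi/3)) + 1*(2)*conj(exp(2*I*pi/3)) + 1*(1)*conj(-1) + 1*(2)*conj(exp(-2*I*pi/3)) + 1*(-1 + 3*exp(-2*I*pi/3) + 2*exp(-I*pi/3) + exp(2*I*pi/3))*conj(exp(-I*pi/3))]
      = (1/6)[(11) + (1 - exp(-I*pi/3) + 3*exp(I*pi/3)) + (3 + 5*exp(-2*I*pi/3) + 3*exp(2*I*pi/3)) + (-1) + (3 + 3*exp(-2*I*pi/3) + 5*exp(2*I*pi/3)) + (1 + 3*exp(-I*pi/3) - exp(I*pi/3))] = 12/6 = 2
  <chi_rho, chi_2> = (1/6)[1*(11)*conj(1) + 1*(-1 + exp(-2*I*pi/3) + 2*exp(I*pi/3) + 3*exp(2*I*pi/3))*conj(exp(2*I*pi/3)) + 1*(2)*conj(exp(-2*I*pi/3)) + 1*(1)*conj(1) + 1*(2)*conj(exp(2*I*pi/3)) + 1*(-1 + 3*exp(-2*I*pi/3) + 2*exp(-I*pi/3) + exp(2*I*pi/3))*conj(exp(-2*I*pi/3))]
      = (1/6)[(11) + (4) + (3 + 3*exp(-2*I*pi/3) + 5*exp(2*I*pi/3)) + (1) + (3 + 5*exp(-2*I*pi/3) + 3*exp(2*I*pi/3)) + (4)] = 18/6 = 3
  <chi_rho, chi_3> = (1/6)[1*(11)*conj(1) + 1*(-1 + exp(-2*I*pi/3) + 2*exp(I*pi/3) + 3*exp(2*I*pi/3))*conj(-1) + 1*(2)*conj(1) + 1*(1)*conj(-1) + 1*(2)*conj(1) + 1*(-1 + 3*exp(-2*I*pi/3) + 2*exp(-I*pi/3) + exp(2*I*pi/3))*conj(-1)]
      = (1/6)[(11) + (1 - 3*exp(2*I*pi/3) - 2*exp(I*pi/3) - exp(-2*I*pi/3)) + (2) + (-1) + (2) + (1 - exp(2*I*pi/3) - 2*exp(-I*pi/3) - 3*exp(-2*I*pi/3))] = 18/6 = 3
  <chi_rho, chi_4> = (1/6)[1*(11)*conj(1) + 1*(-1 + exp(-2*I*pi/3) + 2*exp(I*pi/3) + 3*exp(2*I*pi/3))*conj(exp(-2*I*pi/3)) + 1*(2)*conj(exp(2*I*pi/3)) + 1*(1)*conj(1) + 1*(2)*conj(exp(-2*I*pi/3)) + 1*(-1 + 3*exp(-2*I*pi/3) + 2*exp(-I*pi/3) + exp(2*I*pi/3))*conj(exp(2*I*pi/3))]
      = (1/6)[(11) + (-1 + 3*exp(-2*I*pi/3) - exp(2*I*pi/3)) + (3 + 5*exp(-2*I*pi/3) + 3*exp(2*I*pi/3)) + (1) + (3 + 3*exp(-2*I*pi/3) + 5*exp(2*I*pi/3)) + (-1 - exp(-2*I*pi/3) + 3*exp(2*I*pi/3))] = 6/6 = 1
  <chi_rho, chi_5> = (1/6)[1*(11)*conj(1) + 1*(-1 + exp(-2*I*pi/3) + 2*exp(I*pi/3) + 3*exp(2*I*pi/3))*conj(exp(-I*pi/3)) + 1*(2)*conj(exp(-2*I*pi/3)) + 1*(1)*conj(-1) + 1*(2)*conj(exp(2*I*pi/3)) + 1*(-1 + 3*exp(-2*I*pi/3) + 2*exp(-I*pi/3) + exp(2*I*pi/3))*conj(exp(I*pi/3))]
      = (1/6)[(11) + (-4) + (3 + 3*exp(-2*I*pi/3) + 5*exp(2*I*pi/3)) + (-1) + (3 + 5*exp(-2*I*pi/3) + 3*exp(2*I*pi/3)) + (-4)] = 0/6 = 0
(Exp terms are combined using exp(i*s)*conj(exp(i*t)) = exp(i*(s-t)), and sums of them are collapsed using the identity that for every m > 1 the m distinct m-th roots of unity sum to 0, e.g. 1 + exp(2*I*pi/3) + exp(-2*I*pi/3) = 0.)
Dimension check: dim(rho) = sum (mult * dim) = 2*1 + 2*1 + 3*1 + 3*1 + 1*1 + 0*1 = 11 = chi_rho(e) = 11.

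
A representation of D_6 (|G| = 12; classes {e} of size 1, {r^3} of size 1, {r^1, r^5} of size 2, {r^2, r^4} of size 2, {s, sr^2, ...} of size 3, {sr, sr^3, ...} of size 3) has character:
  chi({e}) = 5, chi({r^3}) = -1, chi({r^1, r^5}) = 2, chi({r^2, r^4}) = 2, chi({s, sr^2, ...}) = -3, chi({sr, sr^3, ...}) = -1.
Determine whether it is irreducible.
Not irreducible (reducible): <chi, chi> = 6 > 1.

Why: <chi, chi> = (1/|G|) sum_C |C| * |chi(C)|^2 = (1/12)[1*|5|^2 + 1*|-1|^2 + 2*|2|^2 + 2*|2|^2 + 3*|-3|^2 + 3*|-1|^2]
  = (1/12)[(25) + (1) + (8) + (8) + (27) + (3)] = 72/12 = 6.
A character is irreducible iff <chi, chi> = 1, so this representation is reducible.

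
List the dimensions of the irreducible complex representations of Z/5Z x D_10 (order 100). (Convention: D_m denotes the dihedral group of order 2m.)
Dimensions: 1, 1, 1, 1, 1, 1, 1, 1, 1, 1, 1, 1, 1, 1, 1, 1, 1, 1, 1, 1, 2, 2, 2, 2, 2, 2, 2, 2, 2, 2, 2, 2, 2, 2, 2, 2, 2, 2, 2, 2

Solution. There are 40 irreducibles (= number of conjugacy classes). Their dimensions d_i satisfy sum d_i^2 = |G| = 100: 1 + 1 + 1 + 1 + 1 + 1 + 1 + 1 + 1 + 1 + 1 + 1 + 1 + 1 + 1 + 1 + 1 + 1 + 1 + 1 + 4 + 4 + 4 + 4 + 4 + 4 + 4 + 4 + 4 + 4 + 4 + 4 + 4 + 4 + 4 + 4 + 4 + 4 + 4 + 4 = 100. (For the product with Z/5Z: each of the 5 1-dim characters of Z/5Z tensors with each irrep of D_10, giving 5 copies of each D_10-dimension.)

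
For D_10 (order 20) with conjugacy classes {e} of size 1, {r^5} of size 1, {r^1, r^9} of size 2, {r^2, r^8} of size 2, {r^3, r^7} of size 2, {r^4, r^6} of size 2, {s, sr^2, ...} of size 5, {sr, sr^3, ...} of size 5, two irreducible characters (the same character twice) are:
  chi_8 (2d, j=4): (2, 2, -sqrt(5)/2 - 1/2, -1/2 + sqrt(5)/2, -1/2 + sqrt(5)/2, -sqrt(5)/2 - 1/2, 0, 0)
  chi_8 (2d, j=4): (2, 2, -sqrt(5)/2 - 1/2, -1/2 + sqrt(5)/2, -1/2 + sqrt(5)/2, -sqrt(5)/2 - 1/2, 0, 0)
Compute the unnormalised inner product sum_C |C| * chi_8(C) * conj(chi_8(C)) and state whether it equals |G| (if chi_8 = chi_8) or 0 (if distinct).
Sum = 20 = |G| = 20; so <chi_8, chi_8> = 1 (norm-1 confirms irreducibility).

Explanation: Compute term by term over conjugacy classes (|C| * chi_8(C) * conj(chi_8(C))):
  1*(2)*conj(2) + 1*(2)*conj(2) + 2*(-sqrt(5)/2 - 1/2)*conj(-sqrt(5)/2 - 1/2) + 2*(-1/2 + sqrt(5)/2)*conj(-1/2 + sqrt(5)/2) + 2*(-1/2 + sqrt(5)/2)*conj(-1/2 + sqrt(5)/2) + 2*(-sqrt(5)/2 - 1/2)*conj(-sqrt(5)/2 - 1/2) + 5*(0)*conj(0) + 5*(0)*conj(0)
  = (4) + (4) + (sqrt(5) + 3) + (3 - sqrt(5)) + (3 - sqrt(5)) + (sqrt(5) + 3) + (0) + (0)
  = 20.
Dividing by |G| = 20 gives 20/20 = 1, matching the row-orthogonality relation <chi_8, chi_8> = [chi_8 = chi_8].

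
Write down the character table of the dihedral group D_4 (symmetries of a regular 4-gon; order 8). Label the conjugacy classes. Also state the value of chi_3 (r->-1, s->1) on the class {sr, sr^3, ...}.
Conjugacy classes: {e} of size 1, {r^2} of size 1, {r^1, r^3} of size 2, {s, sr^2, ...} of size 2, {sr, sr^3, ...} of size 2.
Character table:
  irrep \ class              {e} (size 1)  {r^2} (size 1)  {r^1, r^3} (size 2)  {s, sr^2, ...} (size 2)  {sr, sr^3, ...} (size 2)
  chi_1 (triv)               1             1               1                    1                        1                       
  chi_2 (sign: r->1, s->-1)  1             1               1                    -1                       -1                      
  chi_3 (r->-1, s->1)        1             1               -1                   1                        -1                      
  chi_4 (r->-1, s->-1)       1             1               -1                   -1                       1                       
  chi_5 (2d, j=1)            2             -2              0                    0                        0                       

Spot check: chi_3 (r->-1, s->1) on {sr, sr^3, ...} = -1.

Details: D_4 has order 2*4 = 8 with 5 conjugacy classes, hence 5 irreducibles. Sum of squared dims 1 + 1 + 1 + 1 + 4 = 8 = |G|. Linear characters come from the abelianisation; the 2-dimensional irreps have character r^k -> 2*cos(2*pi*j*k/4), reflections -> 0.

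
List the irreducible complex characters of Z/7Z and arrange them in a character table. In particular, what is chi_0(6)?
Character table of Z/7Z (irreps indexed chi_0,...,chi_6 with chi_k(m) = zeta_7^(k*m), zeta_7 = exp(2*pi*i/7)):
  irrep \ class  {0} (size 1)  {1} (size 1)    {2} (size 1)    {3} (size 1)    {4} (size 1)    {5} (size 1)    {6} (size 1)  
  chi_0          1             1               1               1               1               1               1             
  chi_1          1             exp(2*I*pi/7)   exp(4*I*pi/7)   exp(6*I*pi/7)   exp(-6*I*pi/7)  exp(-4*I*pi/7)  exp(-2*I*pi/7)
  chi_2          1             exp(4*I*pi/7)   exp(-6*I*pi/7)  exp(-2*I*pi/7)  exp(2*I*pi/7)   exp(6*I*pi/7)   exp(-4*I*pi/7)
  chi_3          1             exp(6*I*pi/7)   exp(-2*I*pi/7)  exp(4*I*pi/7)   exp(-4*I*pi/7)  exp(2*I*pi/7)   exp(-6*I*pi/7)
  chi_4          1             exp(-6*I*pi/7)  exp(2*I*pi/7)   exp(-4*I*pi/7)  exp(4*I*pi/7)   exp(-2*I*pi/7)  exp(6*I*pi/7) 
  chi_5          1             exp(-4*I*pi/7)  exp(6*I*pi/7)   exp(2*I*pi/7)   exp(-2*I*pi/7)  exp(-6*I*pi/7)  exp(4*I*pi/7) 
  chi_6          1             exp(-2*I*pi/7)  exp(-4*I*pi/7)  exp(-6*I*pi/7)  exp(6*I*pi/7)   exp(4*I*pi/7)   exp(2*I*pi/7) 

Spot check: chi_0(6) = zeta_7^(0*6) = zeta_7^0 = 1.

Details: Z/7Z is abelian, so all 7 irreducible complex representations are 1-dimensional. They are given by chi_k(m) = zeta_7^(k*m) for k = 0,...,6. Row orthogonality: sum_m chi_k(m) conj(chi_l(m)) = 7 * [k = l].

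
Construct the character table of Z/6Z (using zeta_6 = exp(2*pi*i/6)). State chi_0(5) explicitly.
Character table of Z/6Z (irreps indexed chi_0,...,chi_5 with chi_k(m) = zeta_6^(k*m), zeta_6 = exp(2*pi*i/6)):
  irrep \ class  {0} (size 1)  {1} (size 1)    {2} (size 1)    {3} (size 1)  {4} (size 1)    {5} (size 1)  
  chi_0          1             1               1               1             1               1             
  chi_1          1             exp(I*pi/3)     exp(2*I*pi/3)   -1            exp(-2*I*pi/3)  exp(-I*pi/3)  
  chi_2          1             exp(2*I*pi/3)   exp(-2*I*pi/3)  1             exp(2*I*pi/3)   exp(-2*I*pi/3)
  chi_3          1             -1              1               -1            1               -1            
  chi_4          1             exp(-2*I*pi/3)  exp(2*I*pi/3)   1             exp(-2*I*pi/3)  exp(2*I*pi/3) 
  chi_5          1             exp(-I*pi/3)    exp(-2*I*pi/3)  -1            exp(2*I*pi/3)   exp(I*pi/3)   

Spot check: chi_0(5) = zeta_6^(0*5) = zeta_6^0 = 1.

Argument: Z/6Z is abelian, so all 6 irreducible complex representations are 1-dimensional. They are given by chi_k(m) = zeta_6^(k*m) for k = 0,...,5. Row orthogonality: sum_m chi_k(m) conj(chi_l(m)) = 6 * [k = l].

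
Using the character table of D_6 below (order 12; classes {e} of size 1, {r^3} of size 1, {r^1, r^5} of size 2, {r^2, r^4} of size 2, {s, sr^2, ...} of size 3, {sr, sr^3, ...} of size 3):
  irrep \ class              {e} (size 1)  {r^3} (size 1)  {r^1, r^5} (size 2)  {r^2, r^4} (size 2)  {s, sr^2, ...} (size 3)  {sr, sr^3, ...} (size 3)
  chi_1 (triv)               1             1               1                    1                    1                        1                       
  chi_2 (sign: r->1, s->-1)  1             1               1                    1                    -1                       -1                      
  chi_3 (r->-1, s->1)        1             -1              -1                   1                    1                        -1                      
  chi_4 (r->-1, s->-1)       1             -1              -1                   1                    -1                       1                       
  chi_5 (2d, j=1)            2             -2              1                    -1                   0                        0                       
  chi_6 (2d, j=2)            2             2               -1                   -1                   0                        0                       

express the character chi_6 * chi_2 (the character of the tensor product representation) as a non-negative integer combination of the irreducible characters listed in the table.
chi_6 tensor chi_2 = chi_6 (all other irreducibles have multiplicity 0).

Derivation: The character of a tensor product is the pointwise product (chi_6 * chi_2)(C) = chi_6(C) * chi_2(C):
  {e}: (2)*(1), {r^3}: (2)*(1), {r^1, r^5}: (-1)*(1), {r^2, r^4}: (-1)*(1), {s, sr^2, ...}: (0)*(-1), {sr, sr^3, ...}: (0)*(-1)
so (chi_6 * chi_2) takes values
  {e} -> 2, {r^3} -> 2, {r^1, r^5} -> -1, {r^2, r^4} -> -1, {s, sr^2, ...} -> 0, {sr, sr^3, ...} -> 0.
Now take the inner product of this character with each irreducible chi from the table, <chi_6*chi_2, chi> = (1/12) sum_C |C| (chi_6*chi_2)(C) conj(chi(C)):
  <chi_6*chi_2, chi_1> = (1/12)[1*(2)*conj(1) + 1*(2)*conj(1) + 2*(-1)*conj(1) + 2*(-1)*conj(1) + 3*(0)*conj(1) + 3*(0)*conj(1)]
      = (1/12)[(2) + (2) + (-2) + (-2) + (0) + (0)] = 0/12 = 0
  <chi_6*chi_2, chi_2> = (1/12)[1*(2)*conj(1) + 1*(2)*conj(1) + 2*(-1)*conj(1) + 2*(-1)*conj(1) + 3*(0)*conj(-1) + 3*(0)*conj(-1)]
      = (1/12)[(2) + (2) + (-2) + (-2) + (0) + (0)] = 0/12 = 0
  <chi_6*chi_2, chi_3> = (1/12)[1*(2)*conj(1) + 1*(2)*conj(-1) + 2*(-1)*conj(-1) + 2*(-1)*conj(1) + 3*(0)*conj(1) + 3*(0)*conj(-1)]
      = (1/12)[(2) + (-2) + (2) + (-2) + (0) + (0)] = 0/12 = 0
  <chi_6*chi_2, chi_4> = (1/12)[1*(2)*conj(1) + 1*(2)*conj(-1) + 2*(-1)*conj(-1) + 2*(-1)*conj(1) + 3*(0)*conj(-1) + 3*(0)*conj(1)]
      = (1/12)[(2) + (-2) + (2) + (-2) + (0) + (0)] = 0/12 = 0
  <chi_6*chi_2, chi_5> = (1/12)[1*(2)*conj(2) + 1*(2)*conj(-2) + 2*(-1)*conj(1) + 2*(-1)*conj(-1) + 3*(0)*conj(0) + 3*(0)*conj(0)]
      = (1/12)[(4) + (-4) + (-2) + (2) + (0) + (0)] = 0/12 = 0
  <chi_6*chi_2, chi_6> = (1/12)[1*(2)*conj(2) + 1*(2)*conj(2) + 2*(-1)*conj(-1) + 2*(-1)*conj(-1) + 3*(0)*conj(0) + 3*(0)*conj(0)]
      = (1/12)[(4) + (4) + (2) + (2) + (0) + (0)] = 12/12 = 1
Hence the multiplicities are chi_6: 1. Dimension check: dim(chi_6)*dim(chi_2) = 2*1 = 2 and sum (mult * dim) = 1*2 = 2.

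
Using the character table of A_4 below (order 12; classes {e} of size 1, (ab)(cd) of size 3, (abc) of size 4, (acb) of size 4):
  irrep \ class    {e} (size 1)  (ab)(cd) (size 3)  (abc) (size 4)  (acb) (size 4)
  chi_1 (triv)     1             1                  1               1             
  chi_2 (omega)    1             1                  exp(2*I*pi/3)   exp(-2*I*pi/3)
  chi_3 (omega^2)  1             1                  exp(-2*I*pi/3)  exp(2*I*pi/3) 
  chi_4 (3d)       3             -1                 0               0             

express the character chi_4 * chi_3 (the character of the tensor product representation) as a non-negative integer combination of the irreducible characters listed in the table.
chi_4 tensor chi_3 = chi_4 (all other irreducibles have multiplicity 0).

Solution. The character of a tensor product is the pointwise product (chi_4 * chi_3)(C) = chi_4(C) * chi_3(C):
  {e}: (3)*(1), (ab)(cd): (-1)*(1), (abc): (0)*(exp(-2*I*pi/3)), (acb): (0)*(exp(2*I*pi/3))
so (chi_4 * chi_3) takes values
  {e} -> 3, (ab)(cd) -> -1, (abc) -> 0, (acb) -> 0.
Now take the inner product of this character with each irreducible chi from the table, <chi_4*chi_3, chi> = (1/12) sum_C |C| (chi_4*chi_3)(C) conj(chi(C)):
  <chi_4*chi_3, chi_1> = (1/12)[1*(3)*conj(1) + 3*(-1)*conj(1) + 4*(0)*conj(1) + 4*(0)*conj(1)]
      = (1/12)[(3) + (-3) + (0) + (0)] = 0/12 = 0
  <chi_4*chi_3, chi_2> = (1/12)[1*(3)*conj(1) + 3*(-1)*conj(1) + 4*(0)*conj(exp(2*I*pi/3)) + 4*(0)*conj(exp(-2*I*pi/3))]
      = (1/12)[(3) + (-3) + (0) + (0)] = 0/12 = 0
  <chi_4*chi_3, chi_3> = (1/12)[1*(3)*conj(1) + 3*(-1)*conj(1) + 4*(0)*conj(exp(-2*I*pi/3)) + 4*(0)*conj(exp(2*I*pi/3))]
      = (1/12)[(3) + (-3) + (0) + (0)] = 0/12 = 0
  <chi_4*chi_3, chi_4> = (1/12)[1*(3)*conj(3) + 3*(-1)*conj(-1) + 4*(0)*conj(0) + 4*(0)*conj(0)]
      = (1/12)[(9) + (3) + (0) + (0)] = 12/12 = 1
(Exp terms are combined using exp(i*s)*conj(exp(i*t)) = exp(i*(s-t)), and sums of them are collapsed using the identity that for every m > 1 the m distinct m-th roots of unity sum to 0, e.g. 1 + exp(2*I*pi/3) + exp(-2*I*pi/3) = 0.)
Hence the multiplicities are chi_4: 1. Dimension check: dim(chi_4)*dim(chi_3) = 3*1 = 3 and sum (mult * dim) = 1*3 = 3.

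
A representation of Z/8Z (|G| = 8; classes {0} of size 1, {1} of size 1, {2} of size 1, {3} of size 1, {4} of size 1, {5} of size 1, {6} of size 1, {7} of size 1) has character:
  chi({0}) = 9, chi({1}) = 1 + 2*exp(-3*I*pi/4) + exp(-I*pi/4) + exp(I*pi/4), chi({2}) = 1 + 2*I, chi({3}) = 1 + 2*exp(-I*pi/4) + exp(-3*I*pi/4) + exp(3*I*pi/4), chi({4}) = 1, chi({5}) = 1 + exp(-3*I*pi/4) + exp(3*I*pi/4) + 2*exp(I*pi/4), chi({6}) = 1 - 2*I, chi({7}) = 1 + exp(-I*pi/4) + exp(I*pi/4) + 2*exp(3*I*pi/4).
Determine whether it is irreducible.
Not irreducible (reducible): <chi, chi> = 13 > 1.

Why: <chi, chi> = (1/|G|) sum_C |C| * |chi(C)|^2 = (1/8)[1*|9|^2 + 1*|1 + 2*exp(-3*I*pi/4) + exp(-I*pi/4) + exp(I*pi/4)|^2 + 1*|1 + 2*I|^2 + 1*|1 + 2*exp(-I*pi/4) + exp(-3*I*pi/4) + exp(3*I*pi/4)|^2 + 1*|1|^2 + 1*|1 + exp(-3*I*pi/4) + exp(3*I*pi/4) + 2*exp(I*pi/4)|^2 + 1*|1 - 2*I|^2 + 1*|1 + exp(-I*pi/4) + exp(I*pi/4) + 2*exp(3*I*pi/4)|^2]
  = (1/8)[(81) + (3) + (5) + (3) + (1) + (3) + (5) + (3)] = 104/8 = 13.
(Exp terms are combined using exp(i*s)*conj(exp(i*t)) = exp(i*(s-t)), and sums of them are collapsed using the identity that for every m > 1 the m distinct m-th roots of unity sum to 0, e.g. 1 + exp(2*I*pi/3) + exp(-2*I*pi/3) = 0.)
A character is irreducible iff <chi, chi> = 1, so this representation is reducible.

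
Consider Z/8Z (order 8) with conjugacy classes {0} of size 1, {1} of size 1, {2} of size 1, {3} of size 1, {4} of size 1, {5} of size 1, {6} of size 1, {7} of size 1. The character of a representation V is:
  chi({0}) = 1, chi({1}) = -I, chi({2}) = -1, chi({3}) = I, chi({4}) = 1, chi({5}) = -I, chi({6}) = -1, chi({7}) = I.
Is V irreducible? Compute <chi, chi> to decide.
Irreducible: <chi, chi> = 1.

Derivation: <chi, chi> = (1/|G|) sum_C |C| * |chi(C)|^2 = (1/8)[1*|1|^2 + 1*|-I|^2 + 1*|-1|^2 + 1*|I|^2 + 1*|1|^2 + 1*|-I|^2 + 1*|-1|^2 + 1*|I|^2]
  = (1/8)[(1) + (1) + (1) + (1) + (1) + (1) + (1) + (1)] = 8/8 = 1.
(Exp terms are combined using exp(i*s)*conj(exp(i*t)) = exp(i*(s-t)), and sums of them are collapsed using the identity that for every m > 1 the m distinct m-th roots of unity sum to 0, e.g. 1 + exp(2*I*pi/3) + exp(-2*I*pi/3) = 0.)
A character is irreducible iff <chi, chi> = 1, so this representation is irreducible.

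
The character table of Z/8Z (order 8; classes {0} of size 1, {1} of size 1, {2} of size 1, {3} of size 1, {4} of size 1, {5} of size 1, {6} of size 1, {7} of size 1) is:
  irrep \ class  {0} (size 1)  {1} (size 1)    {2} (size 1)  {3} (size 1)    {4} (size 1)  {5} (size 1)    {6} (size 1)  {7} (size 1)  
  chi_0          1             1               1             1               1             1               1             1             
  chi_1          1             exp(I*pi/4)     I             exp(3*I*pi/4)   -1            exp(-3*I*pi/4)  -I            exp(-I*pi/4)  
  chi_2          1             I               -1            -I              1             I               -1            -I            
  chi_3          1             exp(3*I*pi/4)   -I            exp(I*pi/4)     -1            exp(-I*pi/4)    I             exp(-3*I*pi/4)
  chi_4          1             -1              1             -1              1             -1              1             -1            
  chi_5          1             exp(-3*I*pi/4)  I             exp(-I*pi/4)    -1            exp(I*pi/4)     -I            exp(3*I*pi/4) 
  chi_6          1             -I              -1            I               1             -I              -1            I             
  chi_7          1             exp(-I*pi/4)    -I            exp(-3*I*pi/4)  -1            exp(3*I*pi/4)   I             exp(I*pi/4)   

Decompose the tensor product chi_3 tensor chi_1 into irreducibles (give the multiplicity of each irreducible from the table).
chi_3 tensor chi_1 = chi_4 (all other irreducibles have multiplicity 0).

Derivation: The character of a tensor product is the pointwise product (chi_3 * chi_1)(C) = chi_3(C) * chi_1(C):
  {0}: (1)*(1), {1}: (exp(3*I*pi/4))*(exp(I*pi/4)), {2}: (-I)*(I), {3}: (exp(I*pi/4))*(exp(3*I*pi/4)), {4}: (-1)*(-1), {5}: (exp(-I*pi/4))*(exp(-3*I*pi/4)), {6}: (I)*(-I), {7}: (exp(-3*I*pi/4))*(exp(-I*pi/4))
so (chi_3 * chi_1) takes values
  {0} -> 1, {1} -> -1, {2} -> 1, {3} -> -1, {4} -> 1, {5} -> -1, {6} -> 1, {7} -> -1.
Now take the inner product of this character with each irreducible chi from the table, <chi_3*chi_1, chi> = (1/8) sum_C |C| (chi_3*chi_1)(C) conj(chi(C)):
  <chi_3*chi_1, chi_0> = (1/8)[1*(1)*conj(1) + 1*(-1)*conj(1) + 1*(1)*conj(1) + 1*(-1)*conj(1) + 1*(1)*conj(1) + 1*(-1)*conj(1) + 1*(1)*conj(1) + 1*(-1)*conj(1)]
      = (1/8)[(1) + (-1) + (1) + (-1) + (1) + (-1) + (1) + (-1)] = 0/8 = 0
  <chi_3*chi_1, chi_1> = (1/8)[1*(1)*conj(1) + 1*(-1)*conj(exp(I*pi/4)) + 1*(1)*conj(I) + 1*(-1)*conj(exp(3*I*pi/4)) + 1*(1)*conj(-1) + 1*(-1)*conj(exp(-3*I*pi/4)) + 1*(1)*conj(-I) + 1*(-1)*conj(exp(-I*pi/4))]
      = (1/8)[(1) + (-exp(-I*pi/4)) + (-I) + (-exp(-3*I*pi/4)) + (-1) + (-exp(3*I*pi/4)) + (I) + (-exp(I*pi/4))] = 0/8 = 0
  <chi_3*chi_1, chi_2> = (1/8)[1*(1)*conj(1) + 1*(-1)*conj(I) + 1*(1)*conj(-1) + 1*(-1)*conj(-I) + 1*(1)*conj(1) + 1*(-1)*conj(I) + 1*(1)*conj(-1) + 1*(-1)*conj(-I)]
      = (1/8)[(1) + (I) + (-1) + (-I) + (1) + (I) + (-1) + (-I)] = 0/8 = 0
  <chi_3*chi_1, chi_3> = (1/8)[1*(1)*conj(1) + 1*(-1)*conj(exp(3*I*pi/4)) + 1*(1)*conj(-I) + 1*(-1)*conj(exp(I*pi/4)) + 1*(1)*conj(-1) + 1*(-1)*conj(exp(-I*pi/4)) + 1*(1)*conj(I) + 1*(-1)*conj(exp(-3*I*pi/4))]
      = (1/8)[(1) + (-exp(-3*I*pi/4)) + (I) + (-exp(-I*pi/4)) + (-1) + (-exp(I*pi/4)) + (-I) + (-exp(3*I*pi/4))] = 0/8 = 0
  <chi_3*chi_1, chi_4> = (1/8)[1*(1)*conj(1) + 1*(-1)*conj(-1) + 1*(1)*conj(1) + 1*(-1)*conj(-1) + 1*(1)*conj(1) + 1*(-1)*conj(-1) + 1*(1)*conj(1) + 1*(-1)*conj(-1)]
      = (1/8)[(1) + (1) + (1) + (1) + (1) + (1) + (1) + (1)] = 8/8 = 1
  <chi_3*chi_1, chi_5> = (1/8)[1*(1)*conj(1) + 1*(-1)*conj(exp(-3*I*pi/4)) + 1*(1)*conj(I) + 1*(-1)*conj(exp(-I*pi/4)) + 1*(1)*conj(-1) + 1*(-1)*conj(exp(I*pi/4)) + 1*(1)*conj(-I) + 1*(-1)*conj(exp(3*I*pi/4))]
      = (1/8)[(1) + (-exp(3*I*pi/4)) + (-I) + (-exp(I*pi/4)) + (-1) + (-exp(-I*pi/4)) + (I) + (-exp(-3*I*pi/4))] = 0/8 = 0
  <chi_3*chi_1, chi_6> = (1/8)[1*(1)*conj(1) + 1*(-1)*conj(-I) + 1*(1)*conj(-1) + 1*(-1)*conj(I) + 1*(1)*conj(1) + 1*(-1)*conj(-I) + 1*(1)*conj(-1) + 1*(-1)*conj(I)]
      = (1/8)[(1) + (-I) + (-1) + (I) + (1) + (-I) + (-1) + (I)] = 0/8 = 0
  <chi_3*chi_1, chi_7> = (1/8)[1*(1)*conj(1) + 1*(-1)*conj(exp(-I*pi/4)) + 1*(1)*conj(-I) + 1*(-1)*conj(exp(-3*I*pi/4)) + 1*(1)*conj(-1) + 1*(-1)*conj(exp(3*I*pi/4)) + 1*(1)*conj(I) + 1*(-1)*conj(exp(I*pi/4))]
      = (1/8)[(1) + (-exp(I*pi/4)) + (I) + (-exp(3*I*pi/4)) + (-1) + (-exp(-3*I*pi/4)) + (-I) + (-exp(-I*pi/4))] = 0/8 = 0
(Exp terms are combined using exp(i*s)*conj(exp(i*t)) = exp(i*(s-t)), and sums of them are collapsed using the identity that for every m > 1 the m distinct m-th roots of unity sum to 0, e.g. 1 + exp(2*I*pi/3) + exp(-2*I*pi/3) = 0.)
Hence the multiplicities are chi_4: 1. Dimension check: dim(chi_3)*dim(chi_1) = 1*1 = 1 and sum (mult * dim) = 1*1 = 1.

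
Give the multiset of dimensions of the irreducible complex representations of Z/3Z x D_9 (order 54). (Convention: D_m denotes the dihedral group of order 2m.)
Dimensions: 1, 1, 1, 1, 1, 1, 2, 2, 2, 2, 2, 2, 2, 2, 2, 2, 2, 2

Details: There are 18 irreducibles (= number of conjugacy classes). Their dimensions d_i satisfy sum d_i^2 = |G| = 54: 1 + 1 + 1 + 1 + 1 + 1 + 4 + 4 + 4 + 4 + 4 + 4 + 4 + 4 + 4 + 4 + 4 + 4 = 54. (For the product with Z/3Z: each of the 3 1-dim characters of Z/3Z tensors with each irrep of D_9, giving 3 copies of each D_9-dimension.)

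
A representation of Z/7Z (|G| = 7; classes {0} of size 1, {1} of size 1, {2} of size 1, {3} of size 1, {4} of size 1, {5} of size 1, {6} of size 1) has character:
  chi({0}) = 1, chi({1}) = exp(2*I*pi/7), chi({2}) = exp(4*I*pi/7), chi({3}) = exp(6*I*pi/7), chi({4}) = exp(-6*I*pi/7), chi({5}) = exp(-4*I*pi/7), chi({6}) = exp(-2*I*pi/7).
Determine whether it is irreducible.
Irreducible: <chi, chi> = 1.

Why: <chi, chi> = (1/|G|) sum_C |C| * |chi(C)|^2 = (1/7)[1*|1|^2 + 1*|exp(2*I*pi/7)|^2 + 1*|exp(4*I*pi/7)|^2 + 1*|exp(6*I*pi/7)|^2 + 1*|exp(-6*I*pi/7)|^2 + 1*|exp(-4*I*pi/7)|^2 + 1*|exp(-2*I*pi/7)|^2]
  = (1/7)[(1) + (1) + (1) + (1) + (1) + (1) + (1)] = 7/7 = 1.
(Exp terms are combined using exp(i*s)*conj(exp(i*t)) = exp(i*(s-t)), and sums of them are collapsed using the identity that for every m > 1 the m distinct m-th roots of unity sum to 0, e.g. 1 + exp(2*I*pi/3) + exp(-2*I*pi/3) = 0.)
A character is irreducible iff <chi, chi> = 1, so this representation is irreducible.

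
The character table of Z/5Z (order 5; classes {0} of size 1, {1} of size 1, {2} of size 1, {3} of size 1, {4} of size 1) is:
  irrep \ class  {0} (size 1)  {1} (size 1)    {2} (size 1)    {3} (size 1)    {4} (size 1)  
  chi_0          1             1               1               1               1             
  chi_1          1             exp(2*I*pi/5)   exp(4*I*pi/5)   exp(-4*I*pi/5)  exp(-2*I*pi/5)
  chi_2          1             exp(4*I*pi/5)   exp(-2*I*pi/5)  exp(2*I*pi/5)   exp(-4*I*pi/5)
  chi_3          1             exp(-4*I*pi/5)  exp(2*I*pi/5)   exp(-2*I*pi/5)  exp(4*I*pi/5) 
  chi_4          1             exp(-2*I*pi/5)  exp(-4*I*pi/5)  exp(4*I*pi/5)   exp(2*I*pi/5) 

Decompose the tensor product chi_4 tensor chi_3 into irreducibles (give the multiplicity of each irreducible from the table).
chi_4 tensor chi_3 = chi_2 (all other irreducibles have multiplicity 0).

Solution. The character of a tensor product is the pointwise product (chi_4 * chi_3)(C) = chi_4(C) * chi_3(C):
  {0}: (1)*(1), {1}: (exp(-2*I*pi/5))*(exp(-4*I*pi/5)), {2}: (exp(-4*I*pi/5))*(exp(2*I*pi/5)), {3}: (exp(4*I*pi/5))*(exp(-2*I*pi/5)), {4}: (exp(2*I*pi/5))*(exp(4*I*pi/5))
so (chi_4 * chi_3) takes values
  {0} -> 1, {1} -> exp(4*I*pi/5), {2} -> exp(-2*I*pi/5), {3} -> exp(2*I*pi/5), {4} -> exp(-4*I*pi/5).
Now take the inner product of this character with each irreducible chi from the table, <chi_4*chi_3, chi> = (1/5) sum_C |C| (chi_4*chi_3)(C) conj(chi(C)):
  <chi_4*chi_3, chi_0> = (1/5)[1*(1)*conj(1) + 1*(exp(4*I*pi/5))*conj(1) + 1*(exp(-2*I*pi/5))*conj(1) + 1*(exp(2*I*pi/5))*conj(1) + 1*(exp(-4*I*pi/5))*conj(1)]
      = (1/5)[(1) + (exp(4*I*pi/5)) + (exp(-2*I*pi/5)) + (exp(2*I*pi/5)) + (exp(-4*I*pi/5))] = 0/5 = 0
  <chi_4*chi_3, chi_1> = (1/5)[1*(1)*conj(1) + 1*(exp(4*I*pi/5))*conj(exp(2*I*pi/5)) + 1*(exp(-2*I*pi/5))*conj(exp(4*I*pi/5)) + 1*(exp(2*I*pi/5))*conj(exp(-4*I*pi/5)) + 1*(exp(-4*I*pi/5))*conj(exp(-2*I*pi/5))]
      = (1/5)[(1) + (exp(2*I*pi/5)) + (exp(4*I*pi/5)) + (exp(-4*I*pi/5)) + (exp(-2*I*pi/5))] = 0/5 = 0
  <chi_4*chi_3, chi_2> = (1/5)[1*(1)*conj(1) + 1*(exp(4*I*pi/5))*conj(exp(4*I*pi/5)) + 1*(exp(-2*I*pi/5))*conj(exp(-2*I*pi/5)) + 1*(exp(2*I*pi/5))*conj(exp(2*I*pi/5)) + 1*(exp(-4*I*pi/5))*conj(exp(-4*I*pi/5))]
      = (1/5)[(1) + (1) + (1) + (1) + (1)] = 5/5 = 1
  <chi_4*chi_3, chi_3> = (1/5)[1*(1)*conj(1) + 1*(exp(4*I*pi/5))*conj(exp(-4*I*pi/5)) + 1*(exp(-2*I*pi/5))*conj(exp(2*I*pi/5)) + 1*(exp(2*I*pi/5))*conj(exp(-2*I*pi/5)) + 1*(exp(-4*I*pi/5))*conj(exp(4*I*pi/5))]
      = (1/5)[(1) + (exp(-2*I*pi/5)) + (exp(-4*I*pi/5)) + (exp(4*I*pi/5)) + (exp(2*I*pi/5))] = 0/5 = 0
  <chi_4*chi_3, chi_4> = (1/5)[1*(1)*conj(1) + 1*(exp(4*I*pi/5))*conj(exp(-2*I*pi/5)) + 1*(exp(-2*I*pi/5))*conj(exp(-4*I*pi/5)) + 1*(exp(2*I*pi/5))*conj(exp(4*I*pi/5)) + 1*(exp(-4*I*pi/5))*conj(exp(2*I*pi/5))]
      = (1/5)[(1) + (exp(-4*I*pi/5)) + (exp(2*I*pi/5)) + (exp(-2*I*pi/5)) + (exp(4*I*pi/5))] = 0/5 = 0
(Exp terms are combined using exp(i*s)*conj(exp(i*t)) = exp(i*(s-t)), and sums of them are collapsed using the identity that for every m > 1 the m distinct m-th roots of unity sum to 0, e.g. 1 + exp(2*I*pi/3) + exp(-2*I*pi/3) = 0.)
Hence the multiplicities are chi_2: 1. Dimension check: dim(chi_4)*dim(chi_3) = 1*1 = 1 and sum (mult * dim) = 1*1 = 1.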